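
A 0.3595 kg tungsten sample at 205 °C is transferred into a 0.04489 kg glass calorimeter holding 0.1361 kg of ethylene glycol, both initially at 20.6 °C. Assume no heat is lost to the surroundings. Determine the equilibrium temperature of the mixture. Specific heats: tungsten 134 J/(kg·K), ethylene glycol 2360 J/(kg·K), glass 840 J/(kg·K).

T_f ≈ 42.4 °C

Heat gained plus heat lost sum to zero:
0.3595×134×(T − 205) + 0.1361×2360×(T − 20.6) + 0.04489×840×(T − 20.6) = 0
48.17(T − 205) + 321.2(T − 20.6) + 37.71(T − 20.6) = 0
407.08 T = 17269
T = 17269/407.08 ≈ 42.42 °C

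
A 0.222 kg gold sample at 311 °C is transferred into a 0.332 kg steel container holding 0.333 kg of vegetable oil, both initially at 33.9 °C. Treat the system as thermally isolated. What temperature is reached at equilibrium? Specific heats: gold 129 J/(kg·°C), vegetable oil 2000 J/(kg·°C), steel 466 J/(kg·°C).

Conservation of energy gives ΣQ = 0:
0.222*129*(T − 311) + 0.333*2000*(T − 33.9) + 0.332*466*(T − 33.9) = 0
28.64(T − 311) + 666(T − 33.9) + 154.71(T − 33.9) = 0
(28.64 + 666 + 154.71) T = 28.64*311 + 666*33.9 + 154.71*33.9
T = 36729 / 849.35 = 43.2 °C

T_f ≈ 43.2 °C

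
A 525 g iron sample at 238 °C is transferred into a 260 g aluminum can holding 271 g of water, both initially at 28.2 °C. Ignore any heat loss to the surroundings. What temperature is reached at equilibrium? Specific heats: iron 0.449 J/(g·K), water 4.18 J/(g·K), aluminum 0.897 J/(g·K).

Energy conservation, ΣQ = 0:
525·0.449·(T − 238) + 271·4.18·(T − 28.2) + 260·0.897·(T − 28.2) = 0
(235.72 + 1132.8 + 233.22) T = 235.72·238 + 1132.8·28.2 + 233.22·28.2
T ≈ 59.08 °C

T_f ≈ 59.1 °C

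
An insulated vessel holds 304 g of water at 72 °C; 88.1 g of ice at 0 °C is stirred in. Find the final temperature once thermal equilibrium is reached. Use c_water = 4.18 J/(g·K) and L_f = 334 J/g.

T_f ≈ 37.9 °C

Energy balance with sensible and latent terms:
melt ice: 88.1·334 = 29425; warm the meltwater: 368.26 T; water: 1270.7(T − 72)
1639 T = 91492 − 29425 = 62066
T ≈ 37.87 °C. Since T > 0 °C, the all-ice-melts assumption holds.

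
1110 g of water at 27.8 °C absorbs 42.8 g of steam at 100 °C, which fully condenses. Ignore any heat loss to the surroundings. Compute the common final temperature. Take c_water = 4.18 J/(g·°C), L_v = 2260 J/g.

T_f ≈ 50.6 °C

Energy balance with sensible and latent terms:
steam→water at 100 °C releases m L_v = 42.8·2260 = 96728; condensate cools 100→T: 42.8·4.18·(T − 100) = 178.9(T − 100); original water: 4639.8(T − 27.8)
4818.7 T = 96728 + 17890 + 128986 = 243605
T ≈ 50.55 °C (< 100 °C, so full condensation is consistent).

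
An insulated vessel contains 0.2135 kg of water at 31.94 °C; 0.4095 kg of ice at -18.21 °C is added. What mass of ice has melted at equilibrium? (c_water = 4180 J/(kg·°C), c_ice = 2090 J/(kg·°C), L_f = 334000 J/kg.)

Water can give up m c ΔT = 0.2135·4180·31.94 = 28504 J before reaching 0 °C.
Of that, 0.4095·2090·18.21 = 15585 J goes to bring the ice to 0 °C, leaving 12919 J.
To melt every bit of ice: 0.4095·334000 = 136773 J.
12919 J < 136773 J, so only part of the ice melts and the system sits at 0 °C.
m_melted·334000 = 12919  ⇒  m_melted ≈ 0.03868 kg.

m_melted ≈ 0.0387 kg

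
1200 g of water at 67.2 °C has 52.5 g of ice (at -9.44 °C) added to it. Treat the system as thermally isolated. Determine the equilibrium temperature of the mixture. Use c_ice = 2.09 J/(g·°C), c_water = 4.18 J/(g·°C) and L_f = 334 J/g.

Setting the total heat transfer to zero:
ice -9.44→0 °C: 52.5·2.09·9.44 = 1035.8; fusion: m_ice L_f = 52.5·334 = 17535; meltwater 0→T: 52.5·4.18·T = 219.45 T; water cools: 1200·4.18·(T − 67.2) = 5016(T − 67.2)
5235.4 T = 337075 − 18571 = 318504
T ≈ 60.84 °C — above 0 °C, consistent with complete melting.

T_f ≈ 60.8 °C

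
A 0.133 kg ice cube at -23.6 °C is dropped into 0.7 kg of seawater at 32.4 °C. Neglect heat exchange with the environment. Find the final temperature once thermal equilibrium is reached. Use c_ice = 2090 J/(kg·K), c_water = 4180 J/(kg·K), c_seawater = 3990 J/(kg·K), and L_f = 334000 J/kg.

Energy balance with sensible and latent terms:
ice -23.6→0 °C: 0.133×2090×23.6 = 6560.1
  latent heat to melt: 0.133×334000 = 44422
  meltwater 0→T: 0.133×4180×T = 555.94 T
  seawater cools: 0.7×3990×(T − 32.4) = 2793(T − 32.4)
3348.9 T = 90493 − 50982 = 39511
T ≈ 11.80 °C — above 0 °C, consistent with complete melting.

T_f ≈ 11.8 °C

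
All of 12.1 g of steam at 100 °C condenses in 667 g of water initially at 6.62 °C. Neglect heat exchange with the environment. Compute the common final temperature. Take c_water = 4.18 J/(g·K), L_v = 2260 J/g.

Sum of m c ΔT and latent-heat terms is zero:
condense steam: −12.1×2260 = −27346; condensed water 100 °C→T: 50.58(T − 100); water warms: 667×4.18×(T − 6.62) = 2788.1(T − 6.62)
2838.6 T = 27346 + 5057.8 + 18457 = 50861
T ≈ 17.92 °C — below 100 °C, confirming all the steam condensed.

T_f ≈ 17.9 °C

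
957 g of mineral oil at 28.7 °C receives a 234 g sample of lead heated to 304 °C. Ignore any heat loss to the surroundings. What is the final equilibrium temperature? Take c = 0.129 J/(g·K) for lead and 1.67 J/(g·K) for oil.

T_f ≈ 33.8 °C

Heat lost by the lead equals heat gained by the oil:
234*0.129*(304 − T) = 957*1.67*(T − 28.7)
30.19(304 − T) = 1598.2(T − 28.7)
1628.4 T = 55045  ⇒  T ≈ 33.80 °C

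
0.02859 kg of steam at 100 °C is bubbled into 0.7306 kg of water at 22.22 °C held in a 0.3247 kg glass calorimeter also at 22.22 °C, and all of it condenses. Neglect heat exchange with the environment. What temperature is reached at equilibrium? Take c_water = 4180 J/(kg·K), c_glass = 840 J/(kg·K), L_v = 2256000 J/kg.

Let T be the final temperature. ΣQ_i = 0:
steam→water at 100 °C releases m L_v = 0.02859×2256000 = 64499; condensate cools 100→T: 0.02859×4180×(T − 100) = 119.51(T − 100); original water: 3053.9(T − 22.22); cup: 272.75(T − 22.22)
3446.2 T = 64499 + 11951 + 73918 = 150368
T ≈ 43.63 °C (< 100 °C, so full condensation is consistent).

T_f ≈ 43.6 °C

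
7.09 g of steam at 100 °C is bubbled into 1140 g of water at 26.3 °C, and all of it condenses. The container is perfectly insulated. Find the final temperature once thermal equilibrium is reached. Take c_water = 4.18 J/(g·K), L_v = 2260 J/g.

T_f ≈ 30.1 °C

Taking heat into each body as positive, Σ m c ΔT = 0:
steam→water at 100 °C releases m L_v = 7.09·2260 = 16023; condensate cools 100→T: 7.09·4.18·(T − 100) = 29.64(T − 100); water warms: 1140·4.18·(T − 26.3) = 4765.2(T − 26.3)
4794.8 T = 16023 + 2963.6 + 125325 = 144312
T ≈ 30.10 °C — below 100 °C, confirming all the steam condensed.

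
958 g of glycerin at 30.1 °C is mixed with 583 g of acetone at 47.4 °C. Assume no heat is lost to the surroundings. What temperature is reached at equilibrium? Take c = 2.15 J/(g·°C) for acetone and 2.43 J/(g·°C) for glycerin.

T_f ≈ 36.2 °C

T_f is the heat-capacity-weighted average of the initial temperatures:
T_f = (1253.5×47.4 + 2327.9×30.1) / (1253.5 + 2327.9)
    = 129485 / 3581.4 ≈ 36.15 °C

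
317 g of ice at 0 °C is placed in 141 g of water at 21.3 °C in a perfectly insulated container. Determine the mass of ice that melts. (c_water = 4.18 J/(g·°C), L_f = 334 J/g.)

m_melted ≈ 37.6 g

Water can give up m c ΔT = 141×4.18×21.3 = 12554 J before reaching 0 °C.
Fully melting the ice requires m_ice L_f = 317×334 = 105878 J.
That's not enough to melt it all — equilibrium is at 0 °C with ice remaining.
Mass melted = 12554/334 ≈ 37.59 g.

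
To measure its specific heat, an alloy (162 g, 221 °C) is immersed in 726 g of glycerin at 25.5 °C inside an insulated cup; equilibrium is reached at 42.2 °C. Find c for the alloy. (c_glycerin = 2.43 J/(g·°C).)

c ≈ 1.02 J/(g·°C)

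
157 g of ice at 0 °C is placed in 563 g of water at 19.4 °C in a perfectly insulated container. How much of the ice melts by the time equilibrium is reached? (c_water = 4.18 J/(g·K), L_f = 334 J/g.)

m_melted ≈ 137 g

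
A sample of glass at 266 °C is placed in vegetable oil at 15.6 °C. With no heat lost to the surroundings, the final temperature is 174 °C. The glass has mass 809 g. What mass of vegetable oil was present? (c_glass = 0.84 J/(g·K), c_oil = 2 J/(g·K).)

Conservation of energy gives ΣQ = 0:
809×0.84×(174 − 266) + m×2×(174 − 15.6) = 0
316.8 m = 62520
m = 62520/316.8 ≈ 197.3 g

m ≈ 197 g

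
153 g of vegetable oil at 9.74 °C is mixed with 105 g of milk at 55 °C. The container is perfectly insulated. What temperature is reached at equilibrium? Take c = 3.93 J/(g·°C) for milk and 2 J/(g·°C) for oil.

T_f ≈ 35.7 °C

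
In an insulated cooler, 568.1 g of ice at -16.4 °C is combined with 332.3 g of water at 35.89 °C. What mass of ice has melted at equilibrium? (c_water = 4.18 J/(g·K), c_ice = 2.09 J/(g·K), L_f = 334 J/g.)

m_melted ≈ 91 g

Cooling the water to 0 °C releases 332.3·4.18·35.89 = 49852 J.
Of that, 568.1·2.09·16.4 = 19472 J goes to bring the ice to 0 °C, leaving 30380 J.
Fully melting the ice requires m_ice L_f = 568.1·334 = 189745 J.
30380 J < 189745 J, so only part of the ice melts and the system sits at 0 °C.
m_melted·334 = 30380  ⇒  m_melted ≈ 90.96 g.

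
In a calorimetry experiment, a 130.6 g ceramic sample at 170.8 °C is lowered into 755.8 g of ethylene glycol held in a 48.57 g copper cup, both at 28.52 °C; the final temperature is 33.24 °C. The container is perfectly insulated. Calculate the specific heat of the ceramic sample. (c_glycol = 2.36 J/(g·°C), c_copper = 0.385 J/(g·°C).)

c ≈ 0.474 J/(g·°C)

Net heat exchanged in the isolated system is zero:
130.6·c·(33.24 − 170.8) + 755.8·2.36·(33.24 − 28.52) + 48.57·0.385·(33.24 − 28.52) = 0
-17965 c = -8507.3
c = -8507.3/-17965 ≈ 0.4735 J/(g·°C)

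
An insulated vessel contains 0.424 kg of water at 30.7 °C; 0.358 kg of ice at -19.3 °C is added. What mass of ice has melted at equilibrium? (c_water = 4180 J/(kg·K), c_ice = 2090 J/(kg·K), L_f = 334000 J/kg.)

Cooling the water to 0 °C releases 0.424·4180·30.7 = 54410 J.
Warming the ice to 0 °C takes 0.358·2090·19.3 = 14441 J, leaving 39970 J for melting.
To melt every bit of ice: 0.358·334000 = 119572 J.
That's not enough to melt it all — equilibrium is at 0 °C with ice remaining.
m_melt = 39970 / L_f = 0.1197 kg.

m_melted ≈ 0.12 kg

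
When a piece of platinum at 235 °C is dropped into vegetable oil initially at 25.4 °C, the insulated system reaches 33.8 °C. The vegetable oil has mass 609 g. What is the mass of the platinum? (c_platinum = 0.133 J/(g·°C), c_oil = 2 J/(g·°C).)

Heat gained plus heat lost sum to zero:
m×0.133×(33.8 − 235) + 609×2×(33.8 − 25.4) = 0
-26.76 m = -10231
m = -10231/-26.76 ≈ 382.3 g

m ≈ 382 g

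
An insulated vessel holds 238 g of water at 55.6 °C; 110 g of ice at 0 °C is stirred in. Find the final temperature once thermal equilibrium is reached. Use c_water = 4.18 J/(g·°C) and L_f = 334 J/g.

Taking heat into each body as positive, Σ m c ΔT = 0:
fusion: m_ice L_f = 110×334 = 36740
  warm the meltwater: 459.8 T
  water cools: 238×4.18×(T − 55.6) = 994.84(T − 55.6)
1454.6 T = 55313 − 36740 = 18573
T ≈ 12.77 °C. Since T > 0 °C, the all-ice-melts assumption holds.

T_f ≈ 12.8 °C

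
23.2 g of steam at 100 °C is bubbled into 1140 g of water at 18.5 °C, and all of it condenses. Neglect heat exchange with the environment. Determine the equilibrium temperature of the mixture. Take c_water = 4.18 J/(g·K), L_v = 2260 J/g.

Setting the total heat transfer to zero:
steam→water at 100 °C releases m L_v = 23.2·2260 = 52432
  condensed water 100 °C→T: 96.98(T − 100)
  original water: 4765.2(T − 18.5)
4862.2 T = 52432 + 9697.6 + 88156 = 150286
T ≈ 30.91 °C (< 100 °C, so full condensation is consistent).

T_f ≈ 30.9 °C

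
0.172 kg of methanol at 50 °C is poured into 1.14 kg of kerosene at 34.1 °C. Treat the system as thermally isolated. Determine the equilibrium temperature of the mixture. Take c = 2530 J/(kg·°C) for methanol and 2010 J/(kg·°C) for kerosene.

Conservation of energy gives ΣQ = 0:
0.172·2530·(T − 50) + 1.14·2010·(T − 34.1) = 0
(435.16 + 2291.4) T = 435.16·50 + 2291.4·34.1
T ≈ 36.64 °C

T_f ≈ 36.6 °C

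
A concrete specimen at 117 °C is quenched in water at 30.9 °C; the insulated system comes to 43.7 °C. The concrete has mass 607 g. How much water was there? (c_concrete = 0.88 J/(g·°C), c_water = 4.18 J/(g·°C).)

m ≈ 732 g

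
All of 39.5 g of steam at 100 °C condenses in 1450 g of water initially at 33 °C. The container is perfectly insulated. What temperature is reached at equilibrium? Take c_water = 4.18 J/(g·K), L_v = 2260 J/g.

Heat gained plus heat lost sum to zero:
steam→water at 100 °C releases m L_v = 39.5·2260 = 89270; condensate cools 100→T: 39.5·4.18·(T − 100) = 165.11(T − 100); original water: 6061(T − 33)
6226.1 T = 89270 + 16511 + 200013 = 305794
T ≈ 49.11 °C — below 100 °C, confirming all the steam condensed.

T_f ≈ 49.1 °C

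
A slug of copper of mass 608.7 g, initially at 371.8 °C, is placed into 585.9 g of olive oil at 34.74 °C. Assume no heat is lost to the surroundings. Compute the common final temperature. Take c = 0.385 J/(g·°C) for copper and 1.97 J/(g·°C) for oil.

T_f ≈ 91.6 °C

Set heat shed by the hot body equal to heat absorbed by the cold body:
608.7×0.385×(371.8 − T) = 585.9×1.97×(T − 34.74)
234.35(371.8 − T) = 1154.2(T − 34.74)
1388.6 T = 127229  ⇒  T ≈ 91.63 °C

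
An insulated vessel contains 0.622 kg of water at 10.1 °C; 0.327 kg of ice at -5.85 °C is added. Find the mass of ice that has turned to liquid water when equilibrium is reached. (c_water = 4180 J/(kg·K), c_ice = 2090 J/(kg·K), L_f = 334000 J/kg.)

Heat available from the water dropping to 0 °C: 0.622×4180×10.1 = 26260 J.
Of that, 0.327×2090×5.85 = 3998.1 J goes to bring the ice to 0 °C, leaving 22262 J.
Melting all 0.327 kg of ice would need 0.327×334000 = 109218 J.
22262 J < 109218 J, so only part of the ice melts and the system sits at 0 °C.
m_melt = 22262 / L_f = 0.06665 kg.

m_melted ≈ 0.0667 kg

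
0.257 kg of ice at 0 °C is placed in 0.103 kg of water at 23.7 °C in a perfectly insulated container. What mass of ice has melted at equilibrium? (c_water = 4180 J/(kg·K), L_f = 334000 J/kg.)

m_melted ≈ 0.0306 kg

Water can give up m c ΔT = 0.103·4180·23.7 = 10204 J before reaching 0 °C.
Fully melting the ice requires m_ice L_f = 0.257·334000 = 85838 J.
Since 10204 < 85838 J, not all the ice melts; equilibrium is at 0 °C.
m_melt = 10204 / L_f = 0.03055 kg.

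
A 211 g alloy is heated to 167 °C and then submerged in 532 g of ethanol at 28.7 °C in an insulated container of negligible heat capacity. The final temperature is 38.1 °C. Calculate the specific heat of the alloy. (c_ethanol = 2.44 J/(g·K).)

c ≈ 0.449 J/(g·K)

Let T be the final temperature. ΣQ_i = 0:
211×c×(38.1 − 167) + 532×2.44×(38.1 − 28.7) = 0
-27198 c = -12202
c = -12202/-27198 ≈ 0.4486 J/(g·K)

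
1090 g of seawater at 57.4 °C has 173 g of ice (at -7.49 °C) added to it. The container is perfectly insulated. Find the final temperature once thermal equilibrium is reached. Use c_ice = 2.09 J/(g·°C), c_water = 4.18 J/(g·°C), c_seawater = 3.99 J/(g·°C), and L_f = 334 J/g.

T_f ≈ 37.3 °C

Setting the total heat transfer to zero:
ice -7.49→0 °C: 173·2.09·7.49 = 2708.2; latent heat to melt: 173·334 = 57782; warm the meltwater: 723.14 T; seawater: 4349.1(T − 57.4)
5072.2 T = 249638 − 60490 = 189148
T ≈ 37.29 °C (positive, so assuming full melt was valid).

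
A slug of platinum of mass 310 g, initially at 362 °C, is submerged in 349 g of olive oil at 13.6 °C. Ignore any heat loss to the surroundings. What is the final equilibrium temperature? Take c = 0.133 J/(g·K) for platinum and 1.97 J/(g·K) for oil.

T_f ≈ 33.3 °C

T_f = Σ m_i c_i T_i / Σ m_i c_i:
T_f = (41.23·362 + 687.53·13.6) / (41.23 + 687.53)
    = 24276 / 728.76 ≈ 33.31 °C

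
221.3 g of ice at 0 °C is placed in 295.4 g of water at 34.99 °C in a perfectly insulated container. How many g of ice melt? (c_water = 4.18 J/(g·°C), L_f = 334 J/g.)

Water can give up m c ΔT = 295.4·4.18·34.99 = 43205 J before reaching 0 °C.
To melt every bit of ice: 221.3·334 = 73914 J.
That's not enough to melt it all — equilibrium is at 0 °C with ice remaining.
m_melted·334 = 43205  ⇒  m_melted ≈ 129.4 g.

m_melted ≈ 129 g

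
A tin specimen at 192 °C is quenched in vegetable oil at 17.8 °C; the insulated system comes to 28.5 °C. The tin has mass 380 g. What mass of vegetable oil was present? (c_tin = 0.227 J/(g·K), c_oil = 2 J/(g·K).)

Heat lost by the tin = heat gained by the oil:
380×0.227×(192 − 28.5) = m×2×(28.5 − 17.8)
21.4 m = 14104  ⇒  m ≈ 659 g

m ≈ 659 g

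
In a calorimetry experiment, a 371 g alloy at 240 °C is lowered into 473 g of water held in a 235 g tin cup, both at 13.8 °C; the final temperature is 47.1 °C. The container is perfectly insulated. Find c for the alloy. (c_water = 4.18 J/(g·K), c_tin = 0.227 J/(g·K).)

c ≈ 0.945 J/(g·K)

Net heat exchanged in the isolated system is zero:
371·c·(47.1 − 240) + 473·4.18·(47.1 − 13.8) + 235·0.227·(47.1 − 13.8) = 0
-71566 c = -67615
c = -67615/-71566 ≈ 0.9448 J/(g·K)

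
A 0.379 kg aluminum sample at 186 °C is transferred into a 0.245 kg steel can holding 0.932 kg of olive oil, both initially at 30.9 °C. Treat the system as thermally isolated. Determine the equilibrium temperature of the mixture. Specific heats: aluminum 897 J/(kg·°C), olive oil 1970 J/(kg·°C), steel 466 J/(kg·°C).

Heat gained plus heat lost sum to zero:
0.379×897×(T − 186) + 0.932×1970×(T − 30.9) + 0.245×466×(T − 30.9) = 0
2290.2 T = 123495
T ≈ 53.92 °C

T_f ≈ 53.9 °C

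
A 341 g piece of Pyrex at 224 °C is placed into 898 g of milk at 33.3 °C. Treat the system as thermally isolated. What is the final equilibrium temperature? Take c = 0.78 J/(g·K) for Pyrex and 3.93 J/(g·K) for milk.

T_f ≈ 46.7 °C

Heat gained plus heat lost sum to zero:
341·0.78·(T − 224) + 898·3.93·(T − 33.3) = 0
265.98(T − 224) + 3529.1(T − 33.3) = 0
(265.98 + 3529.1) T = 265.98·224 + 3529.1·33.3
T = 177100/3795.1 ≈ 46.67 °C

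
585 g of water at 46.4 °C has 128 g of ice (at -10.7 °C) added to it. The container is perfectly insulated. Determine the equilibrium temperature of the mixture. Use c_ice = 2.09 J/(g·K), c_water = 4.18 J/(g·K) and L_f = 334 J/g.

T_f ≈ 22.8 °C

Sum of m c ΔT and latent-heat terms is zero:
warm ice to 0 °C: 128×2.09×(0 − (-10.7)) = 2862.5
  fusion: m_ice L_f = 128×334 = 42752
  warm the meltwater: 535.04 T
  water: 2445.3(T − 46.4)
2980.3 T = 113462 − 45614 = 67847
T ≈ 22.77 °C (positive, so assuming full melt was valid).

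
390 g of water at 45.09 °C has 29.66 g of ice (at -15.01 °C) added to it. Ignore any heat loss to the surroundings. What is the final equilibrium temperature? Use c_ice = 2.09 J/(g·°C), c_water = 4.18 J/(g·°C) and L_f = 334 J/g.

T_f ≈ 35.7 °C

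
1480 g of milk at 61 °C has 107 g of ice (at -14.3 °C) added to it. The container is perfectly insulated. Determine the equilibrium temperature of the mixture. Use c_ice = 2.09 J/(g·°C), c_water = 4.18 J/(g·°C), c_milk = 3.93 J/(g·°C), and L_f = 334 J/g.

T_f ≈ 50.4 °C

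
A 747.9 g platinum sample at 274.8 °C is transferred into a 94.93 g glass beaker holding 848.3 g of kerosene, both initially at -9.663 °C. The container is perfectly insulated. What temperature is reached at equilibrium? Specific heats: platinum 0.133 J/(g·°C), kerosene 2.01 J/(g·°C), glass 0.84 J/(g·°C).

Setting the total heat transfer to zero:
747.9*0.133*(T − 274.8) + 848.3*2.01*(T − (-9.663)) + 94.93*0.84*(T − (-9.663)) = 0
99.47(T − 274.8) + 1705.1(T − (-9.663)) + 79.74(T − (-9.663)) = 0
1884.3 T = 10088
T = 10088 / 1884.3 = 5.35 °C

T_f ≈ 5.4 °C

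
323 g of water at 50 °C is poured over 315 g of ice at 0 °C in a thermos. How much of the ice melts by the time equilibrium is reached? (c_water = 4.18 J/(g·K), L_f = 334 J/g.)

m_melted ≈ 202 g

Cooling the water to 0 °C releases 323·4.18·50 = 67507 J.
To melt every bit of ice: 315·334 = 105210 J.
Since 67507 < 105210 J, not all the ice melts; equilibrium is at 0 °C.
m_melted·334 = 67507  ⇒  m_melted ≈ 202.1 g.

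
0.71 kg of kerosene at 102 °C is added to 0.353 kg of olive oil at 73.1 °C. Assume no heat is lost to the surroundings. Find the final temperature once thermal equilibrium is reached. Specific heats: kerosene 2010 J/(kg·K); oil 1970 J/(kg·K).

T_f ≈ 92.5 °C

Energy conservation, ΣQ = 0:
0.71×2010×(T − 102) + 0.353×1970×(T − 73.1) = 0
1427.1(T − 102) + 695.41(T − 73.1) = 0
(1427.1 + 695.41) T = 1427.1×102 + 695.41×73.1
T = 196399 / 2122.5 = 92.5 °C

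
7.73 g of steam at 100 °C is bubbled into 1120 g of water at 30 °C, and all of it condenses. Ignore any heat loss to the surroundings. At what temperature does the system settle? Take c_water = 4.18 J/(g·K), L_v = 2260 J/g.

Sum of m c ΔT and latent-heat terms is zero:
latent heat released on condensation: 7.73×2260 = 17470; condensate cools 100→T: 7.73×4.18×(T − 100) = 32.31(T − 100); original water: 4681.6(T − 30)
4713.9 T = 17470 + 3231.1 + 140448 = 161149
T ≈ 34.19 °C — below 100 °C, confirming all the steam condensed.

T_f ≈ 34.2 °C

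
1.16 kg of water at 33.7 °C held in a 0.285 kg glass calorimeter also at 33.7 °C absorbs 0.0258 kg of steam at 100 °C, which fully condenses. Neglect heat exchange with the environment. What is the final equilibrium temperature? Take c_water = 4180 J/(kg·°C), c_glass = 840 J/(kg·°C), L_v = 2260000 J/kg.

T_f ≈ 46.3 °C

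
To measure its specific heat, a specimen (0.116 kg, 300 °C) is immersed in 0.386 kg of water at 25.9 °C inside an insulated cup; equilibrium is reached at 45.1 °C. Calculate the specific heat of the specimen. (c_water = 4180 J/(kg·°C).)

c ≈ 1050 J/(kg·°C)

m_s c (T_s − T_f) = m_water c_water (T_f − T_0):
0.116·c·(300 − 45.1) = 0.386·4180·(45.1 − 25.9)
29.57 c = 30979  ⇒  c ≈ 1048 J/(kg·°C)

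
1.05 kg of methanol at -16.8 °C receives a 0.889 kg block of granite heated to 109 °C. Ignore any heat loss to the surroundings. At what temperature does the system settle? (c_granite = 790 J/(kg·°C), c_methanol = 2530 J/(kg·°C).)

Taking heat into each body as positive, Σ m c ΔT = 0:
0.889·790·(T − 109) + 1.05·2530·(T − (-16.8)) = 0
(702.31 + 2656.5) T = 702.31·109 + 2656.5·(-16.8)
T = 31923 / 3358.8 = 9.5 °C

T_f ≈ 9.5 °C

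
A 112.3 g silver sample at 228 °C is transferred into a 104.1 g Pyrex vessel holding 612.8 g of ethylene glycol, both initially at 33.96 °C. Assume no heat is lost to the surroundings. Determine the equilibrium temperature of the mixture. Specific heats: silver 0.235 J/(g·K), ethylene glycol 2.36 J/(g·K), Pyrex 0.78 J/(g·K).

Net heat exchanged in the isolated system is zero:
112.3×0.235×(T − 228) + 612.8×2.36×(T − 33.96) + 104.1×0.78×(T − 33.96) = 0
(26.39 + 1446.2 + 81.2) T = 26.39×228 + 1446.2×33.96 + 81.2×33.96
T ≈ 37.26 °C

T_f ≈ 37.3 °C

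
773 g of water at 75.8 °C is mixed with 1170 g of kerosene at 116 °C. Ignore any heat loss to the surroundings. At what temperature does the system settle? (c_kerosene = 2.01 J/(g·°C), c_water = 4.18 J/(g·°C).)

T_f ≈ 92.7 °C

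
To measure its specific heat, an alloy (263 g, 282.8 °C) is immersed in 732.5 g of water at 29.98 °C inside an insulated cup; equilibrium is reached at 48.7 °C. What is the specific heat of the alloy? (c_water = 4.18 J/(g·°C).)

Heat lost by the alloy = heat gained by the water:
263×c×(282.8 − 48.7) = 732.5×4.18×(48.7 − 29.98)
61568 c = 57318  ⇒  c ≈ 0.931 J/(g·°C)

c ≈ 0.931 J/(g·°C)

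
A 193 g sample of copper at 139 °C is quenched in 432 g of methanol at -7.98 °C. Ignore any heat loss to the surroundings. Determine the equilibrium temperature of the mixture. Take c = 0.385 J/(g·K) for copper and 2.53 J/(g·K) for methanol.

T_f ≈ 1.4 °C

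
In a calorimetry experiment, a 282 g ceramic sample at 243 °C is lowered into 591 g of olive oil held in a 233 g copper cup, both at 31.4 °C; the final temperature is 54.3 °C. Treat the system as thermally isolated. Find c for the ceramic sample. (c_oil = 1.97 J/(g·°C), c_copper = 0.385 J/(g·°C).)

Net heat exchanged in the isolated system is zero:
282·c·(54.3 − 243) + 591·1.97·(54.3 − 31.4) + 233·0.385·(54.3 − 31.4) = 0
-53213 c = -28716
c = -28716/-53213 ≈ 0.5396 J/(g·°C)

c ≈ 0.54 J/(g·°C)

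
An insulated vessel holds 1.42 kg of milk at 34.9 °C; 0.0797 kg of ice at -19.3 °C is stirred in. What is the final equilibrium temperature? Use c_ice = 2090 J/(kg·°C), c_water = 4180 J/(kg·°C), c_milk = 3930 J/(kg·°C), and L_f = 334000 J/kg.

Energy balance with sensible and latent terms:
warm ice to 0 °C: 0.0797×2090×(0 − (-19.3)) = 3214.9
  fusion: m_ice L_f = 0.0797×334000 = 26620
  warm the meltwater: 333.15 T
  milk: 5580.6(T − 34.9)
5913.7 T = 194763 − 29835 = 164928
T ≈ 27.89 °C. Since T > 0 °C, the all-ice-melts assumption holds.

T_f ≈ 27.9 °C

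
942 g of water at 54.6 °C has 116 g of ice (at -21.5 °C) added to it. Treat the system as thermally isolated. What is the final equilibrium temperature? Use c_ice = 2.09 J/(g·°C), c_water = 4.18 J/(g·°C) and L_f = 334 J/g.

Net heat exchanged in the isolated system is zero:
warm ice to 0 °C: 116·2.09·(0 − (-21.5)) = 5212.5; melt ice: 116·334 = 38744; warm the meltwater: 484.88 T; water cools: 942·4.18·(T − 54.6) = 3937.6(T − 54.6)
4422.4 T = 214991 − 43956 = 171034
T ≈ 38.67 °C. Since T > 0 °C, the all-ice-melts assumption holds.

T_f ≈ 38.7 °C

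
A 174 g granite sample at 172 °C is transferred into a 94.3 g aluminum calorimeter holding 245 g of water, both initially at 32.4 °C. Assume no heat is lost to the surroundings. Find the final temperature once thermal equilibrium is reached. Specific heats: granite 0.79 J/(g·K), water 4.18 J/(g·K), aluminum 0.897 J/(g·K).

T_f ≈ 47.8 °C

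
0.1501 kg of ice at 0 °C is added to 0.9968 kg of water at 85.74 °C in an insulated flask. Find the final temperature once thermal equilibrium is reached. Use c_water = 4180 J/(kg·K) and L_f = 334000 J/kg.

T_f ≈ 64.1 °C

Energy balance with sensible and latent terms:
fusion: m_ice L_f = 0.1501·334000 = 50133
  warm the meltwater: 627.42 T
  water: 4166.6(T − 85.74)
4794 T = 357246 − 50133 = 307113
T ≈ 64.06 °C. Since T > 0 °C, the all-ice-melts assumption holds.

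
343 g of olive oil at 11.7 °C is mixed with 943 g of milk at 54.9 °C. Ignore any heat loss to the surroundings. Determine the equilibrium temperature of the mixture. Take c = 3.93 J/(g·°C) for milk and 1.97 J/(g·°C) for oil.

Set heat shed by the hot body equal to heat absorbed by the cold body:
943·3.93·(54.9 − T) = 343·1.97·(T − 11.7)
3706(54.9 − T) = 675.71(T − 11.7)
4381.7 T = 211365  ⇒  T ≈ 48.24 °C

T_f ≈ 48.2 °C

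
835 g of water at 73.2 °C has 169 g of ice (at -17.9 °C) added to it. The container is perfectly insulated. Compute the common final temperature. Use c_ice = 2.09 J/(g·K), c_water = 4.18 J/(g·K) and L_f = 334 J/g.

T_f ≈ 45.9 °C

Sum of m c ΔT and latent-heat terms is zero:
ice -17.9→0 °C: 169×2.09×17.9 = 6322.5
  melt ice: 169×334 = 56446
  meltwater 0→T: 169×4.18×T = 706.42 T
  water cools: 835×4.18×(T − 73.2) = 3490.3(T − 73.2)
4196.7 T = 255490 − 62768 = 192722
T ≈ 45.92 °C — above 0 °C, consistent with complete melting.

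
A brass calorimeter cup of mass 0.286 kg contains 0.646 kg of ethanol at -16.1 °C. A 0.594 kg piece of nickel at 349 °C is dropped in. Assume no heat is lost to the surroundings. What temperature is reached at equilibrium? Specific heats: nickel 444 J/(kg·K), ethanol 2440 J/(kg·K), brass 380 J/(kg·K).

Net heat exchanged in the isolated system is zero:
0.594·444·(T − 349) + 0.646·2440·(T − (-16.1)) + 0.286·380·(T − (-16.1)) = 0
263.74(T − 349) + 1576.2(T − (-16.1)) + 108.68(T − (-16.1)) = 0
(263.74 + 1576.2 + 108.68) T = 263.74·349 + 1576.2·(-16.1) + 108.68·(-16.1)
T = 64917 / 1948.7 = 33.3 °C

T_f ≈ 33.3 °C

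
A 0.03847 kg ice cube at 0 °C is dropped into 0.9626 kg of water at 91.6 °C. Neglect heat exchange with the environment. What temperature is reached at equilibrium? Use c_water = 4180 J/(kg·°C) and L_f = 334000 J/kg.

T_f ≈ 85.0 °C

Let T be the final temperature. ΣQ_i = 0:
melt ice: 0.03847·334000 = 12849; meltwater 0→T: 0.03847·4180·T = 160.8 T; water: 4023.7(T − 91.6)
4184.5 T = 368568 − 12849 = 355719
T ≈ 85.01 °C. Since T > 0 °C, the all-ice-melts assumption holds.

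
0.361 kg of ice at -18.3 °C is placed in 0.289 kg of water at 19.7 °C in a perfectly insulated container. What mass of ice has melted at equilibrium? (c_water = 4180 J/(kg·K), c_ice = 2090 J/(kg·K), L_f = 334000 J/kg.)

Cooling the water to 0 °C releases 0.289×4180×19.7 = 23798 J.
Of that, 0.361×2090×18.3 = 13807 J goes to bring the ice to 0 °C, leaving 9990.8 J.
Melting all 0.361 kg of ice would need 0.361×334000 = 120574 J.
Since 9990.8 < 120574 J, not all the ice melts; equilibrium is at 0 °C.
m_melted×334000 = 9990.8  ⇒  m_melted ≈ 0.02991 kg.

m_melted ≈ 0.0299 kg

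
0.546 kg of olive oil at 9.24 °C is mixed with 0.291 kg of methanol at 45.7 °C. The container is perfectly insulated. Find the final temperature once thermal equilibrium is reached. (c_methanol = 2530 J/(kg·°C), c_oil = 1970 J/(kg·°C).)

T_f ≈ 24.1 °C

With ΣQ=0 the equilibrium temperature is the m·c-weighted mean:
T_f = (736.23*45.7 + 1075.6*9.24) / (736.23 + 1075.6)
    = 43584 / 1811.8 ≈ 24.06 °C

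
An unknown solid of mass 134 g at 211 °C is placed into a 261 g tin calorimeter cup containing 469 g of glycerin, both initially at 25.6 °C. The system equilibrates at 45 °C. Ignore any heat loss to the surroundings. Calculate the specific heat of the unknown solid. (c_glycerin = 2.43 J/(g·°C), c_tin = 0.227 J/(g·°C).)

c ≈ 1.05 J/(g·°C)

Energy conservation, ΣQ = 0:
134·c·(45 − 211) + 469·2.43·(45 − 25.6) + 261·0.227·(45 − 25.6) = 0
-22244 c = -23259
c = -23259/-22244 ≈ 1.046 J/(g·°C)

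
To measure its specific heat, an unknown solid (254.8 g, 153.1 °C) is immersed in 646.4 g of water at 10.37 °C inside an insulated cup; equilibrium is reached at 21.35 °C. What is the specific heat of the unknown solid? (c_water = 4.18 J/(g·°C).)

m_s c (T_s − T_f) = m_water c_water (T_f − T_0):
254.8×c×(153.1 − 21.35) = 646.4×4.18×(21.35 − 10.37)
33570 c = 29667  ⇒  c ≈ 0.8838 J/(g·°C)

c ≈ 0.884 J/(g·°C)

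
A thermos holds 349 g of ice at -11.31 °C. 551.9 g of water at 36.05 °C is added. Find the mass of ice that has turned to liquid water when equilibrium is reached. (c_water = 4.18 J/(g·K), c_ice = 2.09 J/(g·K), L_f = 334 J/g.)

Heat available from the water dropping to 0 °C: 551.9·4.18·36.05 = 83165 J.
Of that, 349·2.09·11.31 = 8249.6 J goes to bring the ice to 0 °C, leaving 74916 J.
Fully melting the ice requires m_ice L_f = 349·334 = 116566 J.
74916 J < 116566 J, so only part of the ice melts and the system sits at 0 °C.
m_melted·334 = 74916  ⇒  m_melted ≈ 224.3 g.

m_melted ≈ 224 g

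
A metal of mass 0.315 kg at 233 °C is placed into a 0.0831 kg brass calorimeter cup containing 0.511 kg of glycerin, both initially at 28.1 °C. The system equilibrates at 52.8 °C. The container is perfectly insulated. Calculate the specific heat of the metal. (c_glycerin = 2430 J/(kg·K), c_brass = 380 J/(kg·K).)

c ≈ 554 J/(kg·K)

Net heat exchanged in the isolated system is zero:
0.315×c×(52.8 − 233) + 0.511×2430×(52.8 − 28.1) + 0.0831×380×(52.8 − 28.1) = 0
-56.76 c = -31451
c = -31451/-56.76 ≈ 554.1 J/(kg·K)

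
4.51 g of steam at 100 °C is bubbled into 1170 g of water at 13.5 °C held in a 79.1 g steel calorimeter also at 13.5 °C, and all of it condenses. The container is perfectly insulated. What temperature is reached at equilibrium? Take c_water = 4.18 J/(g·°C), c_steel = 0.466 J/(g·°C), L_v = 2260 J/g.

Let T be the final temperature. ΣQ_i = 0:
steam→water at 100 °C releases m L_v = 4.51×2260 = 10193; condensed water 100 °C→T: 18.85(T − 100); original water: 4890.6(T − 13.5); cup: 36.86(T − 13.5)
4946.3 T = 10193 + 1885.2 + 66521 = 78598
T ≈ 15.89 °C — below 100 °C, confirming all the steam condensed.

T_f ≈ 15.9 °C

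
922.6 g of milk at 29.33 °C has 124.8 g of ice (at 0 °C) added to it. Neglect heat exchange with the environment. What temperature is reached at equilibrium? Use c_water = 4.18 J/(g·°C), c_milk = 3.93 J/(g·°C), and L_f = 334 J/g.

T_f ≈ 15.6 °C

Setting the total heat transfer to zero:
fusion: m_ice L_f = 124.8×334 = 41683; meltwater 0→T: 124.8×4.18×T = 521.66 T; milk: 3625.8(T − 29.33)
4147.5 T = 106345 − 41683 = 64662
T ≈ 15.59 °C. Since T > 0 °C, the all-ice-melts assumption holds.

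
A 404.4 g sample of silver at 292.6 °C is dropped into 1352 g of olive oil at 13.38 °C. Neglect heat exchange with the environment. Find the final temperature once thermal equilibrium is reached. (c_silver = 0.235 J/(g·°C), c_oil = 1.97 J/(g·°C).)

T_f ≈ 23.0 °C

Heat lost by the silver equals heat gained by the oil:
404.4*0.235*(292.6 − T) = 1352*1.97*(T − 13.38)
95.03(292.6 − T) = 2663.4(T − 13.38)
2758.5 T = 63444  ⇒  T ≈ 23.00 °C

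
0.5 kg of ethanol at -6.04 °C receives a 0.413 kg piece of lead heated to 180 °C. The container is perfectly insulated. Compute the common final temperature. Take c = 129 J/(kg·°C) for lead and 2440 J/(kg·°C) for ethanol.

T_f ≈ 1.7 °C

Taking heat into each body as positive, Σ m c ΔT = 0:
0.413·129·(T − 180) + 0.5·2440·(T − (-6.04)) = 0
53.28(T − 180) + 1220(T − (-6.04)) = 0
1273.3 T = 2221.1
T = 2221.1/1273.3 ≈ 1.74 °C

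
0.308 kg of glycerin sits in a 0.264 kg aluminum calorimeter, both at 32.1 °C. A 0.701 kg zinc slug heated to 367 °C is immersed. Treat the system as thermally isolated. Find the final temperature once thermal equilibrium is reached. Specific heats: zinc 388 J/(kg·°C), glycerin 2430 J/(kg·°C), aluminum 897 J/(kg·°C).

T_f = Σ m_i c_i T_i / Σ m_i c_i:
T_f = (271.99×367 + 748.44×32.1 + 236.81×32.1) / (271.99 + 748.44 + 236.81)
    = 131446 / 1257.2 ≈ 104.55 °C

T_f ≈ 104.6 °C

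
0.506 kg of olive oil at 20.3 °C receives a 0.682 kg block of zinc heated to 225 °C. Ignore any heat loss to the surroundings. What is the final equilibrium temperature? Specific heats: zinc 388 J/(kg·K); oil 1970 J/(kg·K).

T_f ≈ 63.2 °C

Energy conservation, ΣQ = 0:
0.682·388·(T − 225) + 0.506·1970·(T − 20.3) = 0
264.62(T − 225) + 996.82(T − 20.3) = 0
(264.62 + 996.82) T = 264.62·225 + 996.82·20.3
T = 79774 / 1261.4 = 63.2 °C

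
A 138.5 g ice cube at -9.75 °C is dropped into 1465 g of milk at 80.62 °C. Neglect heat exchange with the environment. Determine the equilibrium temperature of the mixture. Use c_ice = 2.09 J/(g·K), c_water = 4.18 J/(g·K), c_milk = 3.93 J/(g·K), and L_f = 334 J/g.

Energy conservation, ΣQ = 0:
warm ice to 0 °C: 138.5·2.09·(0 − (-9.75)) = 2822.3; latent heat to melt: 138.5·334 = 46259; meltwater 0→T: 138.5·4.18·T = 578.93 T; milk: 5757.4(T − 80.62)
6336.4 T = 464166 − 49081 = 415084
T ≈ 65.51 °C — above 0 °C, consistent with complete melting.

T_f ≈ 65.5 °C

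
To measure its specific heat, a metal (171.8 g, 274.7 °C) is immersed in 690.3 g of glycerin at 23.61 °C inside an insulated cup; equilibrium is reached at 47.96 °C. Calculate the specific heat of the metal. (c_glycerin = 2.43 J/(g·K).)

m_s c (T_s − T_f) = m_glycerin c_glycerin (T_f − T_0):
171.8·c·(274.7 − 47.96) = 690.3·2.43·(47.96 − 23.61)
38954 c = 40845  ⇒  c ≈ 1.049 J/(g·K)

c ≈ 1.05 J/(g·K)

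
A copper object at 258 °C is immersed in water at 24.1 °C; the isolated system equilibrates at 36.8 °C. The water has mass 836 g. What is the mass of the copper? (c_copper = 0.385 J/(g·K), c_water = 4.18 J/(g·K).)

m ≈ 521 g

Heat gained plus heat lost sum to zero:
m·0.385·(36.8 − 258) + 836·4.18·(36.8 − 24.1) = 0
-85.16 m = -44380
m = -44380/-85.16 ≈ 521.1 g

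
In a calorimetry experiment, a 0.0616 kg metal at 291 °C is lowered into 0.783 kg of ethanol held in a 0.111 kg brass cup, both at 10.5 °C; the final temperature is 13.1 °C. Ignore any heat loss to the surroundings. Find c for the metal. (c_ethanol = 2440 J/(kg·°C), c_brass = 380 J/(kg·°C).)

c ≈ 297 J/(kg·°C)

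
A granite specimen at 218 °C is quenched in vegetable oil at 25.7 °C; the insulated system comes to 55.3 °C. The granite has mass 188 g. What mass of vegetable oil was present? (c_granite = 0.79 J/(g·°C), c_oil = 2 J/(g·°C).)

m ≈ 408 g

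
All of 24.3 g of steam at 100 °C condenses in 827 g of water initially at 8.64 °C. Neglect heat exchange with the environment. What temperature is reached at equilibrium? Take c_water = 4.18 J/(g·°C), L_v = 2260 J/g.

T_f ≈ 26.7 °C

Sum of m c ΔT and latent-heat terms is zero:
condense steam: −24.3·2260 = −54918
  condensate cools 100→T: 24.3·4.18·(T − 100) = 101.57(T − 100)
  original water: 3456.9(T − 8.64)
3558.4 T = 54918 + 10157 + 29867 = 94943
T ≈ 26.68 °C, under the boiling point, so the assumption holds.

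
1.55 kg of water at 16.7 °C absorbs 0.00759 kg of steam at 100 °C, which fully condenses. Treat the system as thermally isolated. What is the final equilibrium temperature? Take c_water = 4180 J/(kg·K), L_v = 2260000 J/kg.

Energy balance with sensible and latent terms:
condense steam: −0.00759×2260000 = −17153; condensate cools 100→T: 0.00759×4180×(T − 100) = 31.73(T − 100); water warms: 1.55×4180×(T − 16.7) = 6479(T − 16.7)
6510.7 T = 17153 + 3172.6 + 108199 = 128525
T ≈ 19.74 °C — below 100 °C, confirming all the steam condensed.

T_f ≈ 19.7 °C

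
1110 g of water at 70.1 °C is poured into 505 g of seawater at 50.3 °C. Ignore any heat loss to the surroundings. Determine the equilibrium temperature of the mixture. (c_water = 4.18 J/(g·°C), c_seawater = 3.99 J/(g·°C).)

Let T be the final temperature. ΣQ_i = 0:
1110×4.18×(T − 70.1) + 505×3.99×(T − 50.3) = 0
4639.8(T − 70.1) + 2015(T − 50.3) = 0
6654.7 T = 426602
T = 426602 / 6654.7 = 64.1 °C

T_f ≈ 64.1 °C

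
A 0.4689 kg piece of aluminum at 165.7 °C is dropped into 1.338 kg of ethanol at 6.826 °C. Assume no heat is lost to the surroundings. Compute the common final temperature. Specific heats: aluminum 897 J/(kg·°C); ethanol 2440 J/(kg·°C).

T_f ≈ 25.0 °C

Taking heat into each body as positive, Σ m c ΔT = 0:
0.4689·897·(T − 165.7) + 1.338·2440·(T − 6.826) = 0
420.6(T − 165.7) + 3264.7(T − 6.826) = 0
3685.3 T = 91979
T = 91979/3685.3 ≈ 24.96 °C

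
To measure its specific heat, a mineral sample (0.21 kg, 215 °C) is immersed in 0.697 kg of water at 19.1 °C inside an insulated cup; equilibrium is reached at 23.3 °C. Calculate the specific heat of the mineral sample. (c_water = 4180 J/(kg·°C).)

c ≈ 304 J/(kg·°C)

m_s c (T_s − T_f) = m_water c_water (T_f − T_0):
0.21×c×(215 − 23.3) = 0.697×4180×(23.3 − 19.1)
40.26 c = 12237  ⇒  c ≈ 304 J/(kg·°C)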